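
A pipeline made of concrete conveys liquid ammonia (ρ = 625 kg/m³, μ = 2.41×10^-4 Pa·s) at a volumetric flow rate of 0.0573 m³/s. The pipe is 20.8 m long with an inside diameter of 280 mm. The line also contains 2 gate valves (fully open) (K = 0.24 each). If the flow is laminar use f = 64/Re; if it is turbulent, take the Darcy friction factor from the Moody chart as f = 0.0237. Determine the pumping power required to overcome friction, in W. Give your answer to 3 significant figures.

P ≈ 34.7 W

Cross-sectional area A = πD²/4 = π(0.28)²/4 = 0.06158 m²; mean velocity V = Q/A = 0.0573/0.06158 = 0.9306 m/s.
Reynolds number Re = ρVD/μ = 625 · 0.9306 · 0.28 / 0.000241 = 6.757e+05.
Re > 4000 → turbulent; use the Moody-chart value f = 0.0237.
Total minor-loss coefficient ΣK = 2·0.24 = 0.48.
ΔP = [f·L/D + ΣK]·(ρV²/2) = [0.0237·20.8/0.28 + 0.48]·(625·0.9306²/2) = [1.761 + 0.48]·270.6 = 606.3 Pa.
Pumping power P = QΔP = 0.0573·606.3 = 34.74 W = 34.7 W.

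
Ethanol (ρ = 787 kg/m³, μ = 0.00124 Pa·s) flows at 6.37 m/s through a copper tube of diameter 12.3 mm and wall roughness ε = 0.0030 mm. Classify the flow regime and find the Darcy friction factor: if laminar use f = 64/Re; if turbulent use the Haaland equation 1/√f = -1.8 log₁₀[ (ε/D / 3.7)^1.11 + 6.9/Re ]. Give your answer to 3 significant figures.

f ≈ 0.0215

Re = ρVD/μ = 787·6.37·0.0123/0.00124 = 4.973e+04.
Re > 4000 → turbulent. ε/D = 3e-06/0.0123 = 0.000244; Haaland: 1/√f = -1.8 log₁₀[2.29e-05 + 0.000139] = 6.825, so f = 0.02147.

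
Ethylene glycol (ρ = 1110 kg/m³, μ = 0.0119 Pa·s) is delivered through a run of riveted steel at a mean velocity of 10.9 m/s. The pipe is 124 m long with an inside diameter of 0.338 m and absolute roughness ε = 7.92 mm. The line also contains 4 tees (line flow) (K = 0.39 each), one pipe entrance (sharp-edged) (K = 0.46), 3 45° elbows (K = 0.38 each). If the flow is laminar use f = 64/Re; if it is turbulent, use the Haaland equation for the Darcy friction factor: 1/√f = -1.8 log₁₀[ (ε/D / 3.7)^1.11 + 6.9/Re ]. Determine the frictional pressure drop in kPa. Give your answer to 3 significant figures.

ΔP ≈ 1460 kPa

Reynolds number Re = ρVD/μ = 1110 · 10.9 · 0.338 / 0.0119 = 3.437e+05.
Re > 4000 → turbulent. Relative roughness ε/D = 0.00792/0.338 = 0.0234. Haaland: 1/√f = -1.8 log₁₀[(0.0234/3.7)^1.11 + 6.9/3.437e+05] = -1.8 log₁₀[0.00363 + 2.01e-05] = 4.388, so f = 0.05193.
Total minor-loss coefficient ΣK = 4·0.39 + 1·0.46 + 3·0.38 = 3.16.
ΔP = [f·L/D + ΣK]·(ρV²/2) = [0.05193·124/0.338 + 3.16]·(1110·10.9²/2) = [19.05 + 3.16]·6.594e+04 = 1.465e+06 Pa.
ΔP = 1.465e+06 Pa = 1460 kPa.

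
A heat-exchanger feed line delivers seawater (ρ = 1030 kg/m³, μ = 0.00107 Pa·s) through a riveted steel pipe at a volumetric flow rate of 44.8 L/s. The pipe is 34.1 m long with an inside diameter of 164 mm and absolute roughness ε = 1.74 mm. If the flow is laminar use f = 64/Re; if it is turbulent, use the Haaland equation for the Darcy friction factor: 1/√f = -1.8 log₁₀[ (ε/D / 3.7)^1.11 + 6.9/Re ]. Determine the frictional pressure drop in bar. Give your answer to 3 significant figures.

Q = 44.8 L/s = 44.8/1000 = 0.0448 m³/s.
Cross-sectional area A = πD²/4 = π(0.164)²/4 = 0.02112 m²; mean velocity V = Q/A = 0.0448/0.02112 = 2.121 m/s.
Reynolds number Re = ρVD/μ = 1030 · 2.121 · 0.164 / 0.00107 = 3.348e+05.
Re > 4000 → turbulent. Relative roughness ε/D = 0.00174/0.164 = 0.0106. Haaland: 1/√f = -1.8 log₁₀[(0.0106/3.7)^1.11 + 6.9/3.348e+05] = -1.8 log₁₀[0.00151 + 2.06e-05] = 5.069, so f = 0.03891.
Darcy-Weisbach: ΔP = f(L/D)(ρV²/2) = 0.03891·(34.1/0.164)·(1030·2.121²/2) = 0.03891·207.9·2316 = 1.874e+04 Pa.
ΔP = 1.874e+04 Pa = 0.187 bar.

ΔP ≈ 0.187 bar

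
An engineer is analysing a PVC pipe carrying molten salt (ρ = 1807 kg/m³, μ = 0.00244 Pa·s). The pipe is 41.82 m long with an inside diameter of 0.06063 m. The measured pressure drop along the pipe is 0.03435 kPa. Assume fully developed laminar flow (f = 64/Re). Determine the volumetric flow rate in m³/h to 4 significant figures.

Q ≈ 0.4019 m³/h

For laminar flow, f = 64/Re with Re = ρVD/μ, so Darcy-Weisbach reduces to ΔP = 32μLV/D². Solving for V: V = ΔP·D²/(32μL) = 34.35·(0.06063)²/(32·0.00244·41.82) = 0.03867 m/s.
Check: Re = ρVD/μ = 1807·0.03867·0.06063/0.00244 = 1736 < 2300, so the laminar assumption holds.
Q = V·A = 0.03867·(π/4·0.06063²) = 0.0001116 m³/s = 0.4019 m³/h.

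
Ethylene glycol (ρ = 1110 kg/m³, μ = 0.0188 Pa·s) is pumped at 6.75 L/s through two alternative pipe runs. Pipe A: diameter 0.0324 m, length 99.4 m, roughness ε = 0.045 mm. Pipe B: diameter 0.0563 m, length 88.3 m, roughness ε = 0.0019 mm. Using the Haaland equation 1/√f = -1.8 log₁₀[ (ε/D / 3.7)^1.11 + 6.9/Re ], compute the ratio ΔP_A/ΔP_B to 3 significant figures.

Pipe A: V = Q/A = 0.00675/0.0008245 = 8.187 m/s; Re = 1.566e+04; ε/D = 0.00139; Haaland → f = 0.02971; ΔP_A = f(L/D)(ρV²/2) = 3.391e+06 Pa.
Pipe B: V = Q/A = 0.00675/0.002489 = 2.711 m/s; Re = 9013; ε/D = 3.37e-05; Haaland → f = 0.03182; ΔP_B = f(L/D)(ρV²/2) = 2.036e+05 Pa.
ΔP_A/ΔP_B = 3.391e+06/2.036e+05 = 16.7.

ΔP_A/ΔP_B ≈ 16.7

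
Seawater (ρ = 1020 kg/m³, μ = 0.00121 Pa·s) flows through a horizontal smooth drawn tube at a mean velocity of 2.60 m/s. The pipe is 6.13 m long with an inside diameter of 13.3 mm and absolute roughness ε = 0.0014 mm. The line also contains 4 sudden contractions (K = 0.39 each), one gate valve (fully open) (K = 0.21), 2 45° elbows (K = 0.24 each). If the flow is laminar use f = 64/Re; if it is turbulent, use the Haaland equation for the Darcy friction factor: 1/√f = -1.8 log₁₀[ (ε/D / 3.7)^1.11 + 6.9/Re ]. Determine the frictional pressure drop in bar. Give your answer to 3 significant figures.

ΔP ≈ 0.454 bar

Reynolds number Re = ρVD/μ = 1020 · 2.6 · 0.0133 / 0.00121 = 2.915e+04.
Re > 4000 → turbulent. Relative roughness ε/D = 1.4e-06/0.0133 = 0.000105. Haaland: 1/√f = -1.8 log₁₀[(0.000105/3.7)^1.11 + 6.9/2.915e+04] = -1.8 log₁₀[9e-06 + 0.000237] = 6.497, so f = 0.02369.
Total minor-loss coefficient ΣK = 4·0.39 + 1·0.21 + 2·0.24 = 2.25.
ΔP = [f·L/D + ΣK]·(ρV²/2) = [0.02369·6.13/0.0133 + 2.25]·(1020·2.6²/2) = [10.92 + 2.25]·3448 = 4.54e+04 Pa.
ΔP = 4.54e+04 Pa = 0.454 bar.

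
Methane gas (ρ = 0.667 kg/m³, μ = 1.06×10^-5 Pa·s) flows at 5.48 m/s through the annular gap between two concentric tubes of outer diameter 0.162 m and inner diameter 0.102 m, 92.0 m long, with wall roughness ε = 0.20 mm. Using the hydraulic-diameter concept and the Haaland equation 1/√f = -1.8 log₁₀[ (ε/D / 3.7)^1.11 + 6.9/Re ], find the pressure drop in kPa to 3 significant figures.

Hydraulic diameter D_h = 4A/P = D_o - D_i = 0.162 - 0.102 = 0.06 m.
Re = ρVD_h/μ = 0.667·5.48·0.06/1.06e-05 = 2.069e+04.
ε/D_h = 0.0002/0.06 = 0.00333; Haaland gives 1/√f = -1.8 log₁₀[0.000417+0.000334] = 5.625, so f = 0.03161.
ΔP = f(L/D_h)(ρV²/2) = 0.03161·92/0.06·10.02 = 485.4 Pa.
ΔP = 0.485 kPa.

ΔP ≈ 0.485 kPa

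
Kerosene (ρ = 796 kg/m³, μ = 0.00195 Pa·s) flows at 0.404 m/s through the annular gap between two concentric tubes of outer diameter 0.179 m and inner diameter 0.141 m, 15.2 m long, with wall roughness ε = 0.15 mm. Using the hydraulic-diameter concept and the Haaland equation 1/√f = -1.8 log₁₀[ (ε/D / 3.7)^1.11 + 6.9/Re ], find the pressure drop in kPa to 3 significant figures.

Hydraulic diameter D_h = 4A/P = D_o - D_i = 0.179 - 0.141 = 0.038 m.
Re = ρVD_h/μ = 796·0.404·0.038/0.00195 = 6267.
ε/D_h = 0.00015/0.038 = 0.00395; Haaland gives 1/√f = -1.8 log₁₀[0.000503+0.0011] = 5.031, so f = 0.03951.
ΔP = f(L/D_h)(ρV²/2) = 0.03951·15.2/0.038·64.96 = 1027 Pa.
ΔP = 1.03 kPa.

ΔP ≈ 1.03 kPa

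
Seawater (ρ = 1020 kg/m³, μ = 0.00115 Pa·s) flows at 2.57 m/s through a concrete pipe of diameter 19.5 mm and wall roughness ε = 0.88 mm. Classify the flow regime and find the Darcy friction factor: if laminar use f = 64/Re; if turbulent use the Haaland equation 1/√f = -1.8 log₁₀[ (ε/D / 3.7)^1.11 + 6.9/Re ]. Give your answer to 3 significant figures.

Re = ρVD/μ = 1020·2.57·0.0195/0.00115 = 4.445e+04.
Re > 4000 → turbulent. ε/D = 0.00088/0.0195 = 0.0451; Haaland: 1/√f = -1.8 log₁₀[0.00751 + 0.000155] = 3.808, so f = 0.06897.

f ≈ 0.0690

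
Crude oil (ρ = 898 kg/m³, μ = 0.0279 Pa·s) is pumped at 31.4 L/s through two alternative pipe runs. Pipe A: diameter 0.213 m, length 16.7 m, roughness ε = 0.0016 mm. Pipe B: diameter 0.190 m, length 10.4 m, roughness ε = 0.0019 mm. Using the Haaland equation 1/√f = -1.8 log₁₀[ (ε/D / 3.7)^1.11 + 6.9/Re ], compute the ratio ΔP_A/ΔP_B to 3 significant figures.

Pipe A: V = Q/A = 0.0314/0.03563 = 0.8812 m/s; Re = 6041; ε/D = 7.51e-06; Haaland → f = 0.03566; ΔP_A = f(L/D)(ρV²/2) = 974.7 Pa.
Pipe B: V = Q/A = 0.0314/0.02835 = 1.107 m/s; Re = 6773; ε/D = 1e-05; Haaland → f = 0.03449; ΔP_B = f(L/D)(ρV²/2) = 1040 Pa.
ΔP_A/ΔP_B = 974.7/1040 = 0.938.

ΔP_A/ΔP_B ≈ 0.938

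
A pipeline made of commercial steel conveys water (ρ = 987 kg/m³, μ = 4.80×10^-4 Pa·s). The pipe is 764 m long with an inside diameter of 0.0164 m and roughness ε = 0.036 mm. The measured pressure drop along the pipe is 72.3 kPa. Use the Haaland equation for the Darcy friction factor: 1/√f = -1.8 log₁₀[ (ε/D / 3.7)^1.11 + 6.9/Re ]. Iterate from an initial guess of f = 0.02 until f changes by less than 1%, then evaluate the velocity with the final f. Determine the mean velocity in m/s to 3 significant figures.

V ≈ 0.306 m/s

Rearranging Darcy-Weisbach: V = √(2·ΔP·D/(f·L·ρ)). With ε/D = 3.6e-05/0.0164 = 0.0022, iterate starting from f = 0.02:
  f = 0.02 → V = √(2·7.23e+04·0.0164/(0.02·764·987)) = 0.3965 m/s; Re = ρVD/μ = 1.337e+04; f → 0.03193
  f = 0.03193 → V = 0.3138 m/s; Re = 1.058e+04; f → 0.03342
  f = 0.03342 → V = 0.3068 m/s; Re = 1.035e+04; f → 0.03357
Converged (Δf/f < 1%). With the final f = 0.03357: V = √(2·7.23e+04·0.0164/(0.03357·764·987)) = 0.3061 m/s.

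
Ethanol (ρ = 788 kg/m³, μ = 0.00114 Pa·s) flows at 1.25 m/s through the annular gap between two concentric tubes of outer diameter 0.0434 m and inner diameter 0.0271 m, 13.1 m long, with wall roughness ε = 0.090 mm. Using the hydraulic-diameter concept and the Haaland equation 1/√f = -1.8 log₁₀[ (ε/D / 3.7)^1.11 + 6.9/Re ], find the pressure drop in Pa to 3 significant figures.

ΔP ≈ 18000 Pa

Hydraulic diameter D_h = 4A/P = D_o - D_i = 0.0434 - 0.0271 = 0.0163 m.
Re = ρVD_h/μ = 788·1.25·0.0163/0.00114 = 1.408e+04.
ε/D_h = 9e-05/0.0163 = 0.00552; Haaland gives 1/√f = -1.8 log₁₀[0.000729+0.00049] = 5.245, so f = 0.03635.
ΔP = f(L/D_h)(ρV²/2) = 0.03635·13.1/0.0163·615.6 = 1.799e+04 Pa.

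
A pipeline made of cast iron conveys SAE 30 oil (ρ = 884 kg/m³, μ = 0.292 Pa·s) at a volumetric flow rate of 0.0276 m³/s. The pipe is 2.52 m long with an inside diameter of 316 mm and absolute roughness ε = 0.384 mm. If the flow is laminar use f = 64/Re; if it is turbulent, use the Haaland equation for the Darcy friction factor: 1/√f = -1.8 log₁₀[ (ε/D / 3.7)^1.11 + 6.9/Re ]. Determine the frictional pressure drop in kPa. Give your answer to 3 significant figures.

Cross-sectional area A = πD²/4 = π(0.316)²/4 = 0.07843 m²; mean velocity V = Q/A = 0.0276/0.07843 = 0.3519 m/s.
Reynolds number Re = ρVD/μ = 884 · 0.3519 · 0.316 / 0.292 = 336.7.
Re < 2300 → laminar flow, so f = 64/Re = 64/336.7 = 0.1901 (the turbulent correlation is not needed).
Darcy-Weisbach: ΔP = f(L/D)(ρV²/2) = 0.1901·(2.52/0.316)·(884·0.3519²/2) = 0.1901·7.975·54.74 = 82.99 Pa.
ΔP = 82.99 Pa = 0.0830 kPa.

ΔP ≈ 0.0830 kPa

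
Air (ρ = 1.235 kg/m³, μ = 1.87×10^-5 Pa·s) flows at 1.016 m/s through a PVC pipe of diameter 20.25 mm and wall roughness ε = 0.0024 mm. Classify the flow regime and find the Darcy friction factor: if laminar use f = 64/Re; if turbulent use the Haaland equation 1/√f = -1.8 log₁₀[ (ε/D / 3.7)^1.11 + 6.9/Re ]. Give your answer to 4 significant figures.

Re = ρVD/μ = 1.235·1.016·0.02025/1.87e-05 = 1359.
Re < 2300 → laminar, so f = 64/Re = 0.0471 (roughness is irrelevant in laminar flow).

f ≈ 0.04710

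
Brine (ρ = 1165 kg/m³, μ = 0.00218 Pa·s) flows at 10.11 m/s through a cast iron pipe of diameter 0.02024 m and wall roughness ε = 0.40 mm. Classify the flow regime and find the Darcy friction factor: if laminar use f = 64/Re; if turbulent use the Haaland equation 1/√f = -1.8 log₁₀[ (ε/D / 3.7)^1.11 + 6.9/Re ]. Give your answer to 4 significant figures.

f ≈ 0.04886

Re = ρVD/μ = 1165·10.11·0.02024/0.00218 = 1.094e+05.
Re > 4000 → turbulent. ε/D = 0.0004/0.02024 = 0.0198; Haaland: 1/√f = -1.8 log₁₀[0.003 + 6.31e-05] = 4.524, so f = 0.04886.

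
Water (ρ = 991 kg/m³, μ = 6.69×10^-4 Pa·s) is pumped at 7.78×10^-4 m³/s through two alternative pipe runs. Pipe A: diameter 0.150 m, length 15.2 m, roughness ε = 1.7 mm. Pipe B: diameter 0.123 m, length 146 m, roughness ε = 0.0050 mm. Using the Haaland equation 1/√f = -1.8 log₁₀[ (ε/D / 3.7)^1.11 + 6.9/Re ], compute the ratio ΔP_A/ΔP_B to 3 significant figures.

ΔP_A/ΔP_B ≈ 0.0583

Pipe A: V = Q/A = 0.000778/0.01767 = 0.04403 m/s; Re = 9782; ε/D = 0.0113; Haaland → f = 0.04451; ΔP_A = f(L/D)(ρV²/2) = 4.331 Pa.
Pipe B: V = Q/A = 0.000778/0.01188 = 0.06548 m/s; Re = 1.193e+04; ε/D = 4.07e-05; Haaland → f = 0.02948; ΔP_B = f(L/D)(ρV²/2) = 74.34 Pa.
ΔP_A/ΔP_B = 4.331/74.34 = 0.0583.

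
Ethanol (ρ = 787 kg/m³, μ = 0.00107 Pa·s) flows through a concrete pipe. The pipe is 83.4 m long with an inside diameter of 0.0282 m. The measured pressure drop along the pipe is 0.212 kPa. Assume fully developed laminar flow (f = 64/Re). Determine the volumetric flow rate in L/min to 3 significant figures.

Q ≈ 2.21 L/min

For laminar flow, f = 64/Re with Re = ρVD/μ, so Darcy-Weisbach reduces to ΔP = 32μLV/D². Solving for V: V = ΔP·D²/(32μL) = 212·(0.0282)²/(32·0.00107·83.4) = 0.05904 m/s.
Check: Re = ρVD/μ = 787·0.05904·0.0282/0.00107 = 1225 < 2300, so the laminar assumption holds.
Q = V·A = 0.05904·(π/4·0.0282²) = 3.687e-05 m³/s = 2.21 L/min.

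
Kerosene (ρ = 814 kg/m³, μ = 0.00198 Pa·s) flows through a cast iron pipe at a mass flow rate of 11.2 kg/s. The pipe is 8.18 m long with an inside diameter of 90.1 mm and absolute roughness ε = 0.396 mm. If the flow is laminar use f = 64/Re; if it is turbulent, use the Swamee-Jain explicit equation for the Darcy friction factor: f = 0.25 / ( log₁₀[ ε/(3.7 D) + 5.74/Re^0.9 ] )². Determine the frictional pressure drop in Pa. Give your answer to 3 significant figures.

ΔP ≈ 5290 Pa

A = πD²/4 = π(0.0901)²/4 = 0.006376 m²; mean velocity V = ṁ/(ρA) = 11.2/(814 · 0.006376) = 2.158 m/s.
Reynolds number Re = ρVD/μ = 814 · 2.158 · 0.0901 / 0.00198 = 7.994e+04.
Re > 4000 → turbulent. Relative roughness ε/D = 0.000396/0.0901 = 0.0044. Swamee-Jain: f = 0.25/(log₁₀[0.0044/3.7 + 5.74/7.994e+04^0.9])² = 0.25/(log₁₀[0.00119 + 0.000222])² = 0.25/(-2.851)² = 0.03076.
Darcy-Weisbach: ΔP = f(L/D)(ρV²/2) = 0.03076·(8.18/0.0901)·(814·2.158²/2) = 0.03076·90.79·1895 = 5293 Pa.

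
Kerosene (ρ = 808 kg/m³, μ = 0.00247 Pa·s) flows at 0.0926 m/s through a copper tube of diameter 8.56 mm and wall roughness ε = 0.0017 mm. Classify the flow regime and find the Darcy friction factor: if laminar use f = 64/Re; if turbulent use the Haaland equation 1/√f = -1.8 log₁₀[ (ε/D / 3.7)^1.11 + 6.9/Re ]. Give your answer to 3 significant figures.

f ≈ 0.247

Re = ρVD/μ = 808·0.0926·0.00856/0.00247 = 259.3.
Re < 2300 → laminar, so f = 64/Re = 0.2468 (roughness is irrelevant in laminar flow).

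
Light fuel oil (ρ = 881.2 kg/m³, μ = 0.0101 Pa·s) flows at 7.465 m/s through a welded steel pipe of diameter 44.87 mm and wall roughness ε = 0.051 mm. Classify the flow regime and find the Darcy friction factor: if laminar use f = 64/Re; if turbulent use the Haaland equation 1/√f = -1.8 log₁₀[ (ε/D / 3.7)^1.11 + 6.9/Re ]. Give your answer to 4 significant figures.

f ≈ 0.02607

Re = ρVD/μ = 881.2·7.465·0.04487/0.0101 = 2.922e+04.
Re > 4000 → turbulent. ε/D = 5.1e-05/0.04487 = 0.00114; Haaland: 1/√f = -1.8 log₁₀[0.000126 + 0.000236] = 6.194, so f = 0.02607.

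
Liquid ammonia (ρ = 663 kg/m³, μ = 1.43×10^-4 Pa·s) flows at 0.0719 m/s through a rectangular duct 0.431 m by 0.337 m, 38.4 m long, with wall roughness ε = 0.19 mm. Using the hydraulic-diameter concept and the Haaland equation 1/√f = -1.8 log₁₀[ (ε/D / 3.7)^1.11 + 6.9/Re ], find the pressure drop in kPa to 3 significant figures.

ΔP ≈ 0.00340 kPa

Hydraulic diameter D_h = 4A/P = 4·(0.431·0.337)/(2·(0.431+0.337)) = 0.581/1.536 = 0.3782 m.
Re = ρVD_h/μ = 663·0.0719·0.3782/0.000143 = 1.261e+05.
ε/D_h = 0.00019/0.3782 = 0.000502; Haaland gives 1/√f = -1.8 log₁₀[5.1e-05+5.47e-05] = 7.157, so f = 0.01952.
ΔP = f(L/D_h)(ρV²/2) = 0.01952·38.4/0.3782·1.714 = 3.397 Pa.
ΔP = 0.00340 kPa.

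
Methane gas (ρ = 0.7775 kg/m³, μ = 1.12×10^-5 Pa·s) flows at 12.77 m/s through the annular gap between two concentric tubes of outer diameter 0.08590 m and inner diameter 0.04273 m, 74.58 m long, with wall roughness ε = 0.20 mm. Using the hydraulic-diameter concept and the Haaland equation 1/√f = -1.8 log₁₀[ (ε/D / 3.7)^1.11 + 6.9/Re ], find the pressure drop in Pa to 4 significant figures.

Hydraulic diameter D_h = 4A/P = D_o - D_i = 0.0859 - 0.04273 = 0.04317 m.
Re = ρVD_h/μ = 0.7775·12.77·0.04317/1.12e-05 = 3.827e+04.
ε/D_h = 0.0002/0.04317 = 0.00463; Haaland gives 1/√f = -1.8 log₁₀[0.0006+0.00018] = 5.594, so f = 0.03196.
ΔP = f(L/D_h)(ρV²/2) = 0.03196·74.58/0.04317·63.39 = 3500 Pa.

ΔP ≈ 3500 Pa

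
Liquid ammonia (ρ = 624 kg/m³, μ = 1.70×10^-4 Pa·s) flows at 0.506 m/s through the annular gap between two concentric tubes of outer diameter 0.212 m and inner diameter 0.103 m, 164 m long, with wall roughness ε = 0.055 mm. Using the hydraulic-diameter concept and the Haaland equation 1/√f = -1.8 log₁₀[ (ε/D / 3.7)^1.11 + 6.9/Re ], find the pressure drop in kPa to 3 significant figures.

ΔP ≈ 2.24 kPa

Hydraulic diameter D_h = 4A/P = D_o - D_i = 0.212 - 0.103 = 0.109 m.
Re = ρVD_h/μ = 624·0.506·0.109/0.00017 = 2.024e+05.
ε/D_h = 5.5e-05/0.109 = 0.000505; Haaland gives 1/√f = -1.8 log₁₀[5.12e-05+3.41e-05] = 7.324, so f = 0.01864.
ΔP = f(L/D_h)(ρV²/2) = 0.01864·164/0.109·79.88 = 2241 Pa.
ΔP = 2.24 kPa.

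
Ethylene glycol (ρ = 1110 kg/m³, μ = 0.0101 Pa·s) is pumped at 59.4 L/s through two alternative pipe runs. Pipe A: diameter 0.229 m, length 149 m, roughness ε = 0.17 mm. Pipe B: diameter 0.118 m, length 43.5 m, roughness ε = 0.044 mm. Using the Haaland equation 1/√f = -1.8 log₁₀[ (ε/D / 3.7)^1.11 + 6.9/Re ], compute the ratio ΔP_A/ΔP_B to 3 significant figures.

Pipe A: V = Q/A = 0.0594/0.04119 = 1.442 m/s; Re = 3.63e+04; ε/D = 0.000742; Haaland → f = 0.02421; ΔP_A = f(L/D)(ρV²/2) = 1.818e+04 Pa.
Pipe B: V = Q/A = 0.0594/0.01094 = 5.432 m/s; Re = 7.044e+04; ε/D = 0.000373; Haaland → f = 0.0206; ΔP_B = f(L/D)(ρV²/2) = 1.243e+05 Pa.
ΔP_A/ΔP_B = 1.818e+04/1.243e+05 = 0.146.

ΔP_A/ΔP_B ≈ 0.146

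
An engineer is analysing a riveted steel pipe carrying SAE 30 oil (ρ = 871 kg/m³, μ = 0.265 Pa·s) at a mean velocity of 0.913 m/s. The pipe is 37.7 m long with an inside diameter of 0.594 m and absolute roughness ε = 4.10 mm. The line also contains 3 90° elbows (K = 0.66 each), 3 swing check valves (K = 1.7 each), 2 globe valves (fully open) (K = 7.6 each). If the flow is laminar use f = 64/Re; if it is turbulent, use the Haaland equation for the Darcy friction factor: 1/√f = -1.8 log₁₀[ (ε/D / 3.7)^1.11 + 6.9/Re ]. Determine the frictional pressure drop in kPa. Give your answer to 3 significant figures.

ΔP ≈ 8.92 kPa

Reynolds number Re = ρVD/μ = 871 · 0.913 · 0.594 / 0.265 = 1782.
Re < 2300 → laminar flow, so f = 64/Re = 64/1782 = 0.0359 (the turbulent correlation is not needed).
Total minor-loss coefficient ΣK = 3·0.66 + 3·1.7 + 2·7.6 = 22.3.
ΔP = [f·L/D + ΣK]·(ρV²/2) = [0.0359·37.7/0.594 + 22.3]·(871·0.913²/2) = [2.279 + 22.3]·363 = 8915 Pa.
ΔP = 8915 Pa = 8.92 kPa.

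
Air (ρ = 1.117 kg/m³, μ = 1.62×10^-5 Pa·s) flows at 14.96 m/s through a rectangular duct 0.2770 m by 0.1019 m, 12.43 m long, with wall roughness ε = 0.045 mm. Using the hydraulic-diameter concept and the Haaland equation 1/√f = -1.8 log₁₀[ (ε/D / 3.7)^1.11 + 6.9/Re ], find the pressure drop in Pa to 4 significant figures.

Hydraulic diameter D_h = 4A/P = 4·(0.277·0.1019)/(2·(0.277+0.1019)) = 0.1129/0.7578 = 0.149 m.
Re = ρVD_h/μ = 1.117·14.96·0.149/1.62e-05 = 1.537e+05.
ε/D_h = 4.5e-05/0.149 = 0.000302; Haaland gives 1/√f = -1.8 log₁₀[2.9e-05+4.49e-05] = 7.437, so f = 0.01808.
ΔP = f(L/D_h)(ρV²/2) = 0.01808·12.43/0.149·125 = 188.6 Pa.

ΔP ≈ 188.6 Pa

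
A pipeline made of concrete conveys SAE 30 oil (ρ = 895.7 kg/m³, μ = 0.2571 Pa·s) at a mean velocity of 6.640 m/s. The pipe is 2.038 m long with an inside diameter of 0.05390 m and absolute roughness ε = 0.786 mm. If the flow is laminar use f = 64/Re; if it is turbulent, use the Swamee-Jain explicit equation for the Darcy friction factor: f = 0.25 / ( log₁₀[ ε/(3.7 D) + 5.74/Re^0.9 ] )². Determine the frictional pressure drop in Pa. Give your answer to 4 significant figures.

ΔP ≈ 38320 Pa

Reynolds number Re = ρVD/μ = 895.7 · 6.64 · 0.0539 / 0.257 = 1247.
Re < 2300 → laminar flow, so f = 64/Re = 64/1247 = 0.05133 (the turbulent correlation is not needed).
Darcy-Weisbach: ΔP = f(L/D)(ρV²/2) = 0.05133·(2.038/0.0539)·(895.7·6.64²/2) = 0.05133·37.81·1.975e+04 = 3.832e+04 Pa.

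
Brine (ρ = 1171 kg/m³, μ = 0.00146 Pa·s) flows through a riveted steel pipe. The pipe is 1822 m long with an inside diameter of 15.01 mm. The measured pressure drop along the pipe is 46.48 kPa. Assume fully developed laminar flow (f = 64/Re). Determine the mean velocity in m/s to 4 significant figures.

V ≈ 0.1230 m/s

For laminar flow, f = 64/Re with Re = ρVD/μ, so Darcy-Weisbach reduces to ΔP = 32μLV/D². Solving for V: V = ΔP·D²/(32μL) = 4.648e+04·(0.01501)²/(32·0.00146·1822) = 0.123 m/s.
Check: Re = ρVD/μ = 1171·0.123·0.01501/0.00146 = 1481 < 2300, so the laminar assumption holds.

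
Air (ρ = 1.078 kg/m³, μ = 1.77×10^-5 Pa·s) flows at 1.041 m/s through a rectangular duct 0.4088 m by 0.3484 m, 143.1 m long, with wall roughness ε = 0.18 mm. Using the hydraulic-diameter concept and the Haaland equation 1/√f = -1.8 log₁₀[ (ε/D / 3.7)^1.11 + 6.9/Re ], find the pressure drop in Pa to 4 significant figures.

Hydraulic diameter D_h = 4A/P = 4·(0.4088·0.3484)/(2·(0.4088+0.3484)) = 0.5697/1.514 = 0.3762 m.
Re = ρVD_h/μ = 1.078·1.041·0.3762/1.77e-05 = 2.385e+04.
ε/D_h = 0.00018/0.3762 = 0.000478; Haaland gives 1/√f = -1.8 log₁₀[4.83e-05+0.000289] = 6.249, so f = 0.02561.
ΔP = f(L/D_h)(ρV²/2) = 0.02561·143.1/0.3762·0.5841 = 5.69 Pa.

ΔP ≈ 5.690 Pa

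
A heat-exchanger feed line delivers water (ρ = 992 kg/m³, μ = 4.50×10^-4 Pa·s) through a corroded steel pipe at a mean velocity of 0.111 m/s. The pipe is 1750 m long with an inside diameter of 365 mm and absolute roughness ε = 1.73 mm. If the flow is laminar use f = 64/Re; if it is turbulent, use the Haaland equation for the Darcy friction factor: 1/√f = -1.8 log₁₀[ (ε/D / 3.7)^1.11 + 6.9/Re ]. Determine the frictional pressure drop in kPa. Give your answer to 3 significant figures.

Reynolds number Re = ρVD/μ = 992 · 0.111 · 0.365 / 0.00045 = 8.931e+04.
Re > 4000 → turbulent. Relative roughness ε/D = 0.00173/0.365 = 0.00474. Haaland: 1/√f = -1.8 log₁₀[(0.00474/3.7)^1.11 + 6.9/8.931e+04] = -1.8 log₁₀[0.000616 + 7.73e-05] = 5.687, so f = 0.03092.
Darcy-Weisbach: ΔP = f(L/D)(ρV²/2) = 0.03092·(1750/0.365)·(992·0.111²/2) = 0.03092·4795·6.111 = 906 Pa.
ΔP = 906 Pa = 0.906 kPa.

ΔP ≈ 0.906 kPa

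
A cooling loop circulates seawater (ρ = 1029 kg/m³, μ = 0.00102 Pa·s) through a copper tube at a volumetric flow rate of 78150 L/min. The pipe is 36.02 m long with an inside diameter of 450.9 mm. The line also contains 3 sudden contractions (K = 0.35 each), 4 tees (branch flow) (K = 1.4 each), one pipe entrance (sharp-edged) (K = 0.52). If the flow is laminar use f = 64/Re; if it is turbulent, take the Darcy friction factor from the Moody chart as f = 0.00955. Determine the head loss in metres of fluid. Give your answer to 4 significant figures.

h_f ≈ 26.90 m

Q = 78150 L/min = 78150/60000 = 1.302 m³/s.
Cross-sectional area A = πD²/4 = π(0.4509)²/4 = 0.1597 m²; mean velocity V = Q/A = 1.302/0.1597 = 8.157 m/s.
Reynolds number Re = ρVD/μ = 1029 · 8.157 · 0.4509 / 0.00102 = 3.71e+06.
Re > 4000 → turbulent; use the Moody-chart value f = 0.00955.
Total minor-loss coefficient ΣK = 3·0.35 + 4·1.4 + 1·0.52 = 7.17.
ΔP = [f·L/D + ΣK]·(ρV²/2) = [0.00955·36.02/0.4509 + 7.17]·(1029·8.157²/2) = [0.7629 + 7.17]·3.423e+04 = 2.716e+05 Pa.
Head loss h_f = ΔP/(ρg) = 2.716e+05/(1029·9.81) = 26.90 m.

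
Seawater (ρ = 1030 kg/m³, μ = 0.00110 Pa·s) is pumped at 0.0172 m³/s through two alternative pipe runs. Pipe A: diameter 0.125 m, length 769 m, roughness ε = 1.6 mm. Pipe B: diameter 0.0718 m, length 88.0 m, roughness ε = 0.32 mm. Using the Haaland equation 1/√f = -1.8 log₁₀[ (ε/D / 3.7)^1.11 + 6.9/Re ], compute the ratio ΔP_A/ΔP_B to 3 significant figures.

ΔP_A/ΔP_B ≈ 0.766

Pipe A: V = Q/A = 0.0172/0.01227 = 1.402 m/s; Re = 1.64e+05; ε/D = 0.0128; Haaland → f = 0.04166; ΔP_A = f(L/D)(ρV²/2) = 2.593e+05 Pa.
Pipe B: V = Q/A = 0.0172/0.004049 = 4.248 m/s; Re = 2.856e+05; ε/D = 0.00446; Haaland → f = 0.02972; ΔP_B = f(L/D)(ρV²/2) = 3.386e+05 Pa.
ΔP_A/ΔP_B = 2.593e+05/3.386e+05 = 0.766.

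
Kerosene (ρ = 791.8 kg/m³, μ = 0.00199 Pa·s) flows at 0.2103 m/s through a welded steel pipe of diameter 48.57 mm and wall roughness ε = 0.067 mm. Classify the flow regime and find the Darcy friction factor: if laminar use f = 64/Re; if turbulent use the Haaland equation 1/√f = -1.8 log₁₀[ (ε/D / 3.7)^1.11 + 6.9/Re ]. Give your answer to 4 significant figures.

Re = ρVD/μ = 791.8·0.2103·0.04857/0.00199 = 4064.
Re > 4000 → turbulent. ε/D = 6.7e-05/0.04857 = 0.00138; Haaland: 1/√f = -1.8 log₁₀[0.000156 + 0.0017] = 4.917, so f = 0.04136.

f ≈ 0.04136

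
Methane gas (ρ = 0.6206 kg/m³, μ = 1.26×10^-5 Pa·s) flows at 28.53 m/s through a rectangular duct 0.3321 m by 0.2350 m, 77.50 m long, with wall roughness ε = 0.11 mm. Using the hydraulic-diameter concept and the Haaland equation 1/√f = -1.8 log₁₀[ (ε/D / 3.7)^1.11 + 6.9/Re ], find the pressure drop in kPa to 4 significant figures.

ΔP ≈ 1.220 kPa

Hydraulic diameter D_h = 4A/P = 4·(0.3321·0.235)/(2·(0.3321+0.235)) = 0.3122/1.134 = 0.2752 m.
Re = ρVD_h/μ = 0.6206·28.53·0.2752/1.26e-05 = 3.868e+05.
ε/D_h = 0.00011/0.2752 = 0.0004; Haaland gives 1/√f = -1.8 log₁₀[3.96e-05+1.78e-05] = 7.634, so f = 0.01716.
ΔP = f(L/D_h)(ρV²/2) = 0.01716·77.5/0.2752·252.6 = 1220 Pa.
ΔP = 1.220 kPa.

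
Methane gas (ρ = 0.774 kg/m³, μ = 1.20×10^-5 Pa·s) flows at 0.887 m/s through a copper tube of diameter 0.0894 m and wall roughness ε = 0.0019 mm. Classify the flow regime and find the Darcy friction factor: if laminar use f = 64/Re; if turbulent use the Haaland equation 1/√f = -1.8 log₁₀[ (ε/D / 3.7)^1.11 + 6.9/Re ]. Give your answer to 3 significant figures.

Re = ρVD/μ = 0.774·0.887·0.0894/1.2e-05 = 5115.
Re > 4000 → turbulent. ε/D = 1.9e-06/0.0894 = 2.13e-05; Haaland: 1/√f = -1.8 log₁₀[1.52e-06 + 0.00135] = 5.165, so f = 0.03748.

f ≈ 0.0375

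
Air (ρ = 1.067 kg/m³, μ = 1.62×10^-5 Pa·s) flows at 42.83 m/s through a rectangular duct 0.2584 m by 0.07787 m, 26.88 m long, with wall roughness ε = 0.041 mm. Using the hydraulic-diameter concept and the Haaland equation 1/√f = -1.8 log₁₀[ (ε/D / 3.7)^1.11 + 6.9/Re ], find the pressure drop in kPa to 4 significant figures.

Hydraulic diameter D_h = 4A/P = 4·(0.2584·0.07787)/(2·(0.2584+0.07787)) = 0.08049/0.6725 = 0.1197 m.
Re = ρVD_h/μ = 1.067·42.83·0.1197/1.62e-05 = 3.376e+05.
ε/D_h = 4.1e-05/0.1197 = 0.000343; Haaland gives 1/√f = -1.8 log₁₀[3.33e-05+2.04e-05] = 7.685, so f = 0.01693.
ΔP = f(L/D_h)(ρV²/2) = 0.01693·26.88/0.1197·978.7 = 3722 Pa.
ΔP = 3.722 kPa.

ΔP ≈ 3.722 kPa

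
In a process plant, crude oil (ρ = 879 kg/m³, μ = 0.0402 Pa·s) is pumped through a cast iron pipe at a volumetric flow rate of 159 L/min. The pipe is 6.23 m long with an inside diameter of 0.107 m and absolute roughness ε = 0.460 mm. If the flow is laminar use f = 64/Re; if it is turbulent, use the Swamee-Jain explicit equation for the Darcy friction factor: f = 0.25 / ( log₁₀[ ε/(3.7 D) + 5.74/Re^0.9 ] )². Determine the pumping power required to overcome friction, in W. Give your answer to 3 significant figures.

P ≈ 0.547 W

Q = 159 L/min = 159/60000 = 0.00265 m³/s.
Cross-sectional area A = πD²/4 = π(0.107)²/4 = 0.008992 m²; mean velocity V = Q/A = 0.00265/0.008992 = 0.2947 m/s.
Reynolds number Re = ρVD/μ = 879 · 0.2947 · 0.107 / 0.0402 = 689.5.
Re < 2300 → laminar flow, so f = 64/Re = 64/689.5 = 0.09282 (the turbulent correlation is not needed).
Darcy-Weisbach: ΔP = f(L/D)(ρV²/2) = 0.09282·(6.23/0.107)·(879·0.2947²/2) = 0.09282·58.22·38.17 = 206.3 Pa.
Pumping power P = QΔP = 0.00265·206.3 = 0.5467 W = 0.547 W.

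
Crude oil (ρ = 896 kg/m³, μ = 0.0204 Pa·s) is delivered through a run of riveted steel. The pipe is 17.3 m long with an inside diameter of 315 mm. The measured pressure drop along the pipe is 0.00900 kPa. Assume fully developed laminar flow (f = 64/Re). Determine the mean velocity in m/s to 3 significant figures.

V ≈ 0.0791 m/s

For laminar flow, f = 64/Re with Re = ρVD/μ, so Darcy-Weisbach reduces to ΔP = 32μLV/D². Solving for V: V = ΔP·D²/(32μL) = 9·(0.315)²/(32·0.0204·17.3) = 0.07907 m/s.
Check: Re = ρVD/μ = 896·0.07907·0.315/0.0204 = 1094 < 2300, so the laminar assumption holds.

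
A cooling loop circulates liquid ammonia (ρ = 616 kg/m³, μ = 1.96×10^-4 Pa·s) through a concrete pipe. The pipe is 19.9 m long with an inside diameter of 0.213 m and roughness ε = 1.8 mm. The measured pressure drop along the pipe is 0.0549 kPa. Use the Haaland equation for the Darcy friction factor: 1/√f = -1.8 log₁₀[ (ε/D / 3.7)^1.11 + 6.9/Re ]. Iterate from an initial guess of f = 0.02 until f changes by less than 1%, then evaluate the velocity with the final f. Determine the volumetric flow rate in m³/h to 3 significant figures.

Rearranging Darcy-Weisbach: V = √(2·ΔP·D/(f·L·ρ)). With ε/D = 0.0018/0.213 = 0.00845, iterate starting from f = 0.02:
  f = 0.02 → V = √(2·54.9·0.213/(0.02·19.9·616)) = 0.3089 m/s; Re = ρVD/μ = 2.068e+05; f → 0.03621
  f = 0.03621 → V = 0.2295 m/s; Re = 1.537e+05; f → 0.03631
Converged (Δf/f < 1%). With the final f = 0.03631: V = √(2·54.9·0.213/(0.03631·19.9·616)) = 0.2292 m/s.
Q = V·A = 0.2292·(π/4·0.213²) = 0.008168 m³/s = 29.4 m³/h.

Q ≈ 29.4 m³/h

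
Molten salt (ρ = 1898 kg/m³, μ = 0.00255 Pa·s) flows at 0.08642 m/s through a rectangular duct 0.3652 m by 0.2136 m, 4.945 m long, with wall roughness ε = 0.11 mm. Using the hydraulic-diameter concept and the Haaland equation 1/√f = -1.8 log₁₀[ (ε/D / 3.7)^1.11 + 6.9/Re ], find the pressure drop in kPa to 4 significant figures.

ΔP ≈ 0.003559 kPa

Hydraulic diameter D_h = 4A/P = 4·(0.3652·0.2136)/(2·(0.3652+0.2136)) = 0.312/1.158 = 0.2695 m.
Re = ρVD_h/μ = 1898·0.08642·0.2695/0.00255 = 1.734e+04.
ε/D_h = 0.00011/0.2695 = 0.000408; Haaland gives 1/√f = -1.8 log₁₀[4.05e-05+0.000398] = 6.045, so f = 0.02737.
ΔP = f(L/D_h)(ρV²/2) = 0.02737·4.945/0.2695·7.088 = 3.559 Pa.
ΔP = 0.003559 kPa.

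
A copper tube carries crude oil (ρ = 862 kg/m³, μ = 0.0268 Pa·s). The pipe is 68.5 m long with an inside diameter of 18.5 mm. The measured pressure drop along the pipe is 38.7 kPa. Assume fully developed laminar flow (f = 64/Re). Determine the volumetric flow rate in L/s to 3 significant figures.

Q ≈ 0.0606 L/s

For laminar flow, f = 64/Re with Re = ρVD/μ, so Darcy-Weisbach reduces to ΔP = 32μLV/D². Solving for V: V = ΔP·D²/(32μL) = 3.87e+04·(0.0185)²/(32·0.0268·68.5) = 0.2255 m/s.
Check: Re = ρVD/μ = 862·0.2255·0.0185/0.0268 = 134.2 < 2300, so the laminar assumption holds.
Q = V·A = 0.2255·(π/4·0.0185²) = 6.061e-05 m³/s = 0.0606 L/s.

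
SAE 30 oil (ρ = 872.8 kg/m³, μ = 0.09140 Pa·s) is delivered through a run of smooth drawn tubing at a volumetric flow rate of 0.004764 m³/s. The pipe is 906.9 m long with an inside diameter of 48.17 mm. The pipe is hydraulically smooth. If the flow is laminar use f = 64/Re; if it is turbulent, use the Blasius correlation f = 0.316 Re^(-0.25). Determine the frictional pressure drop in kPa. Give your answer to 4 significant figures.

ΔP ≈ 2988 kPa

Cross-sectional area A = πD²/4 = π(0.04817)²/4 = 0.001822 m²; mean velocity V = Q/A = 0.004764/0.001822 = 2.614 m/s.
Reynolds number Re = ρVD/μ = 872.8 · 2.614 · 0.04817 / 0.0914 = 1202.
Re < 2300 → laminar flow, so f = 64/Re = 64/1202 = 0.05322 (the turbulent correlation is not needed).
Darcy-Weisbach: ΔP = f(L/D)(ρV²/2) = 0.05322·(906.9/0.04817)·(872.8·2.614²/2) = 0.05322·1.883e+04·2982 = 2.988e+06 Pa.
ΔP = 2.988e+06 Pa = 2988 kPa.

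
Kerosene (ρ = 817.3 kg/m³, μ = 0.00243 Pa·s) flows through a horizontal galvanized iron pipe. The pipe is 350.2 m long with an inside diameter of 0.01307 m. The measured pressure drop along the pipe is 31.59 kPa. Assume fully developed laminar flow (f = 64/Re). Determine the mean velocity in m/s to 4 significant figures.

For laminar flow, f = 64/Re with Re = ρVD/μ, so Darcy-Weisbach reduces to ΔP = 32μLV/D². Solving for V: V = ΔP·D²/(32μL) = 3.159e+04·(0.01307)²/(32·0.00243·350.2) = 0.1982 m/s.
Check: Re = ρVD/μ = 817.3·0.1982·0.01307/0.00243 = 871.1 < 2300, so the laminar assumption holds.

V ≈ 0.1982 m/s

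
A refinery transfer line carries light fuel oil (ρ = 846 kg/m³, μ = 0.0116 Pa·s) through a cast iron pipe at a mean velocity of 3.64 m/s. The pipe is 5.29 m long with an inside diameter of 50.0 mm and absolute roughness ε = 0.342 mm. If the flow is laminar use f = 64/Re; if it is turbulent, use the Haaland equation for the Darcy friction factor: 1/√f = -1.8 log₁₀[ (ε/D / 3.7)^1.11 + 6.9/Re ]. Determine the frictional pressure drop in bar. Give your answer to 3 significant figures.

Reynolds number Re = ρVD/μ = 846 · 3.64 · 0.05 / 0.0116 = 1.327e+04.
Re > 4000 → turbulent. Relative roughness ε/D = 0.000342/0.05 = 0.00684. Haaland: 1/√f = -1.8 log₁₀[(0.00684/3.7)^1.11 + 6.9/1.327e+04] = -1.8 log₁₀[0.000925 + 0.00052] = 5.112, so f = 0.03826.
Darcy-Weisbach: ΔP = f(L/D)(ρV²/2) = 0.03826·(5.29/0.05)·(846·3.64²/2) = 0.03826·105.8·5605 = 2.269e+04 Pa.
ΔP = 2.269e+04 Pa = 0.227 bar.

ΔP ≈ 0.227 bar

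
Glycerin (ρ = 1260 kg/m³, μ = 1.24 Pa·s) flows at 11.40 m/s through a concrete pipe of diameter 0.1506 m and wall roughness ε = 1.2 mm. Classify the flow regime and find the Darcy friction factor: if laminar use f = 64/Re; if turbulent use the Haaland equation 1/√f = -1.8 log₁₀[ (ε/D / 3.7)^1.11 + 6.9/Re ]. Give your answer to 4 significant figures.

f ≈ 0.03669

Re = ρVD/μ = 1260·11.4·0.1506/1.24 = 1745.
Re < 2300 → laminar, so f = 64/Re = 0.03669 (roughness is irrelevant in laminar flow).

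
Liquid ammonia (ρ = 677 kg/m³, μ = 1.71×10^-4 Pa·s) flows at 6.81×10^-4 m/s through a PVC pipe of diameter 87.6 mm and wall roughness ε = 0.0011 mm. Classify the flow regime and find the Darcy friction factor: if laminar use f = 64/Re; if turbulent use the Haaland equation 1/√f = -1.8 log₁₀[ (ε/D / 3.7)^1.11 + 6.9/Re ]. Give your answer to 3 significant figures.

Re = ρVD/μ = 677·0.000681·0.0876/0.000171 = 236.2.
Re < 2300 → laminar, so f = 64/Re = 0.271 (roughness is irrelevant in laminar flow).

f ≈ 0.271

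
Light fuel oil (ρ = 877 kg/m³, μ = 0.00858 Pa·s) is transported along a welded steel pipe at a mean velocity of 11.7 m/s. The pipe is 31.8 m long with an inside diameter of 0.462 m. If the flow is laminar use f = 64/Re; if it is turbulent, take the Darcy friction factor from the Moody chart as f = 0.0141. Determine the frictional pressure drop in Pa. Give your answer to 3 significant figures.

Reynolds number Re = ρVD/μ = 877 · 11.7 · 0.462 / 0.00858 = 5.525e+05.
Re > 4000 → turbulent; use the Moody-chart value f = 0.0141.
Darcy-Weisbach: ΔP = f(L/D)(ρV²/2) = 0.0141·(31.8/0.462)·(877·11.7²/2) = 0.0141·68.83·6.003e+04 = 5.826e+04 Pa.

ΔP ≈ 58300 Pa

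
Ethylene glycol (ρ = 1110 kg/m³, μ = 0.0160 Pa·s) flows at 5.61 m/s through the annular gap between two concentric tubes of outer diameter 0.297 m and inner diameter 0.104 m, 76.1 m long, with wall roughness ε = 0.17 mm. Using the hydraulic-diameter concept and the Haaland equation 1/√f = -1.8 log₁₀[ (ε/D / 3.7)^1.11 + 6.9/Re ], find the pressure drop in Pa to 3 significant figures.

ΔP ≈ 153000 Pa

Hydraulic diameter D_h = 4A/P = D_o - D_i = 0.297 - 0.104 = 0.193 m.
Re = ρVD_h/μ = 1110·5.61·0.193/0.016 = 7.511e+04.
ε/D_h = 0.00017/0.193 = 0.000881; Haaland gives 1/√f = -1.8 log₁₀[9.51e-05+9.19e-05] = 6.711, so f = 0.0222.
ΔP = f(L/D_h)(ρV²/2) = 0.0222·76.1/0.193·1.747e+04 = 1.529e+05 Pa.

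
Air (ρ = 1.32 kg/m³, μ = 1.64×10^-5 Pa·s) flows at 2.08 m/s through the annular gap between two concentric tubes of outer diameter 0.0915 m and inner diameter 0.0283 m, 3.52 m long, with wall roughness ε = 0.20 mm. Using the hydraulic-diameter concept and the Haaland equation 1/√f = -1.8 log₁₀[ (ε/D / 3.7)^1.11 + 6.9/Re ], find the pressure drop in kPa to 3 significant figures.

ΔP ≈ 0.00552 kPa

Hydraulic diameter D_h = 4A/P = D_o - D_i = 0.0915 - 0.0283 = 0.0632 m.
Re = ρVD_h/μ = 1.32·2.08·0.0632/1.64e-05 = 1.058e+04.
ε/D_h = 0.0002/0.0632 = 0.00316; Haaland gives 1/√f = -1.8 log₁₀[0.000393+0.000652] = 5.365, so f = 0.03474.
ΔP = f(L/D_h)(ρV²/2) = 0.03474·3.52/0.0632·2.855 = 5.525 Pa.
ΔP = 0.00552 kPa.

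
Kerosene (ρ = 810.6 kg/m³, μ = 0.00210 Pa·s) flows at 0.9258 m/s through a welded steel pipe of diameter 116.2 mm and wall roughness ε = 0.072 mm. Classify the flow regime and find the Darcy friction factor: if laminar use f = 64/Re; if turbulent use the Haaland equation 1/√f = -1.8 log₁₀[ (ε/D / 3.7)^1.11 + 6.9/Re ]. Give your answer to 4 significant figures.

f ≈ 0.02333

Re = ρVD/μ = 810.6·0.9258·0.1162/0.0021 = 4.153e+04.
Re > 4000 → turbulent. ε/D = 7.2e-05/0.1162 = 0.00062; Haaland: 1/√f = -1.8 log₁₀[6.44e-05 + 0.000166] = 6.547, so f = 0.02333.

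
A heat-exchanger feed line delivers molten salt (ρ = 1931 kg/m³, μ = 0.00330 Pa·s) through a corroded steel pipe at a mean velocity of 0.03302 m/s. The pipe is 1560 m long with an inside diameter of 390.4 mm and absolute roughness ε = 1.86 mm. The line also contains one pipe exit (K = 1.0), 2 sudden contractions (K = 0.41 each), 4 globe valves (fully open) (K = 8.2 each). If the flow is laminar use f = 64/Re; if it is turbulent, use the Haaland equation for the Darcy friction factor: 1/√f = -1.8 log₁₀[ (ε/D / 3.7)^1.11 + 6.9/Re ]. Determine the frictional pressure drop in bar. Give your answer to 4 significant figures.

Reynolds number Re = ρVD/μ = 1931 · 0.03302 · 0.3904 / 0.0033 = 7543.
Re > 4000 → turbulent. Relative roughness ε/D = 0.00186/0.3904 = 0.00476. Haaland: 1/√f = -1.8 log₁₀[(0.00476/3.7)^1.11 + 6.9/7543] = -1.8 log₁₀[0.000619 + 0.000915] = 5.066, so f = 0.03897.
Total minor-loss coefficient ΣK = 1·1 + 2·0.41 + 4·8.2 = 34.6.
ΔP = [f·L/D + ΣK]·(ρV²/2) = [0.03897·1560/0.3904 + 34.6]·(1931·0.03302²/2) = [155.7 + 34.6]·1.053 = 200.4 Pa.
ΔP = 200.4 Pa = 0.002004 bar.

ΔP ≈ 0.002004 bar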